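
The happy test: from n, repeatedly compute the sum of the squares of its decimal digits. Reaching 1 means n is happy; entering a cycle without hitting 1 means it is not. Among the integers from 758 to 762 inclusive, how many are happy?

758: 758 → 138 → 74 → 65 → 61 → 37 → 58 → 89 → 145 → 42 → 20 → 4 → 16 → 37  — not happy
759: 759 → 155 → 51 → 26 → 40 → 16 → 37 → 58 → 89 → 145 → 42 → 20 → 4 → 16  — not happy
760: 760 → 85 → 89 → 145 → 42 → 20 → 4 → 16 → 37 → 58 → 89  — not happy
761: 761 → 86 → 100 → 1  — happy
762: 762 → 89 → 145 → 42 → 20 → 4 → 16 → 37 → 58 → 89  — not happy
happy: 761

1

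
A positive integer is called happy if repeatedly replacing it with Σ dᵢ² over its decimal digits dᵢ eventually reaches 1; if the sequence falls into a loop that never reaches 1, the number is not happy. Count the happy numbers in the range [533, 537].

533: 533 → 43 → 25 → 29 → 85 → 89 → 145 → 42 → 20 → 4 → 16 → 37 → 58 → 89  — not happy
534: 534 → 50 → 25 → 29 → 85 → 89 → 145 → 42 → 20 → 4 → 16 → 37 → 58 → 89  — not happy
535: 535 → 59 → 106 → 37 → 58 → 89 → 145 → 42 → 20 → 4 → 16 → 37  — not happy
536: 536 → 70 → 49 → 97 → 130 → 10 → 1  — happy
537: 537 → 83 → 73 → 58 → 89 → 145 → 42 → 20 → 4 → 16 → 37 → 58  — not happy
happy: 536

1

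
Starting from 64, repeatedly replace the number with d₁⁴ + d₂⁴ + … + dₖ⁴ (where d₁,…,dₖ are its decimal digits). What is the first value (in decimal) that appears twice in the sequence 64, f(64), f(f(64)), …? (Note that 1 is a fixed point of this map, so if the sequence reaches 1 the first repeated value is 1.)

8208

64 → 6⁴ + 4⁴ = 1552
1552 → 1⁴ + 5⁴ + 5⁴ + 2⁴ = 1267
1267 → 1⁴ + 2⁴ + 6⁴ + 7⁴ = 3714
3714 → 3⁴ + 7⁴ + 1⁴ + 4⁴ = 2739
2739 → 2⁴ + 7⁴ + 3⁴ + 9⁴ = 9059
9059 → 9⁴ + 0⁴ + 5⁴ + 9⁴ = 13747
13747 → 1⁴ + 3⁴ + 7⁴ + 4⁴ + 7⁴ = 5140
5140 → 5⁴ + 1⁴ + 4⁴ + 0⁴ = 882
882 → 8⁴ + 8⁴ + 2⁴ = 8208
8208 → 8⁴ + 2⁴ + 0⁴ + 8⁴ = 8208  — 8208 already appeared earlier.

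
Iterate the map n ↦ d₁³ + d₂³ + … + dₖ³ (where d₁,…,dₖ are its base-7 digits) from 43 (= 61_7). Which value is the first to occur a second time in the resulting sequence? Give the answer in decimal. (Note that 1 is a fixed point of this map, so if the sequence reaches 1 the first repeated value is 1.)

217

43 = (6,1)_7 → 6³ + 1³ = 216 + 1 = 217
217 = (4,3,0)_7 → 4³ + 3³ + 0³ = 64 + 27 + 0 = 91
91 = (1,6,0)_7 → 1³ + 6³ + 0³ = 1 + 216 + 0 = 217  — 217 already appeared earlier.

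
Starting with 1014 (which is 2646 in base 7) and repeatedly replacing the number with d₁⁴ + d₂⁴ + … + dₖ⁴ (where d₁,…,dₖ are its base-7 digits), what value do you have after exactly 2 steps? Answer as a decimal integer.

1014 = (2,6,4,6)_7 → 2⁴ + 6⁴ + 4⁴ + 6⁴ = 16 + 1296 + 256 + 1296 = 2864
2864 = (1,1,2,3,1)_7 → 1⁴ + 1⁴ + 2⁴ + 3⁴ + 1⁴ = 1 + 1 + 16 + 81 + 1 = 100

100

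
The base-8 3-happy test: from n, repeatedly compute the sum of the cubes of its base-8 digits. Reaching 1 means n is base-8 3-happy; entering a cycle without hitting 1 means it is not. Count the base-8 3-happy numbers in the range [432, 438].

432: 432 → 432  (repeats 432)
433: 433 → 433  (repeats 433)
434: 434 → 440 → 559 → 469 → 476 → 434  (repeats 434)
435: 435 → 459 → 371 → 368 → 341 → 258 → 72 → 2 → 8 → 1  (reaches 1)
436: 436 → 496 → 559 → 469 → 476 → 434 → 440 → 559  (repeats 559)
437: 437 → 557 → 251 → 397 → 342 → 349 → 277 → 197 → 152 → 35 → 91 → 55 → 559 → 469 → 476 → 434 → 440 → 559  (repeats 559)
438: 438 → 648 → 10 → 9 → 2 → 8 → 1  (reaches 1)
base-8 3-happy: 435, 438

2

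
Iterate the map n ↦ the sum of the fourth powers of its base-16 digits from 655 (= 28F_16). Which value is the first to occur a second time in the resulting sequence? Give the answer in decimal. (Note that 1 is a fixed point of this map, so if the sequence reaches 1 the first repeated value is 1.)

7939

655 = (2,8,15)_16 → 2⁴ + 8⁴ + 15⁴ = 54737
54737 = (13,5,13,1)_16 → 13⁴ + 5⁴ + 13⁴ + 1⁴ = 57748
57748 = (14,1,9,4)_16 → 14⁴ + 1⁴ + 9⁴ + 4⁴ = 45234
45234 = (11,0,11,2)_16 → 11⁴ + 0⁴ + 11⁴ + 2⁴ = 29298
29298 = (7,2,7,2)_16 → 7⁴ + 2⁴ + 7⁴ + 2⁴ = 4834
4834 = (1,2,14,2)_16 → 1⁴ + 2⁴ + 14⁴ + 2⁴ = 38449
38449 = (9,6,3,1)_16 → 9⁴ + 6⁴ + 3⁴ + 1⁴ = 7939
7939 = (1,15,0,3)_16 → 1⁴ + 15⁴ + 0⁴ + 3⁴ = 50707
50707 = (12,6,1,3)_16 → 12⁴ + 6⁴ + 1⁴ + 3⁴ = 22114
22114 = (5,6,6,2)_16 → 5⁴ + 6⁴ + 6⁴ + 2⁴ = 3233
3233 = (12,10,1)_16 → 12⁴ + 10⁴ + 1⁴ = 30737
30737 = (7,8,1,1)_16 → 7⁴ + 8⁴ + 1⁴ + 1⁴ = 6499
6499 = (1,9,6,3)_16 → 1⁴ + 9⁴ + 6⁴ + 3⁴ = 7939  — 7939 already appeared earlier.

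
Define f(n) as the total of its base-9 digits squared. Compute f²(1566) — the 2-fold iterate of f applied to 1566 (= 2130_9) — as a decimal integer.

26

1566 = (2,1,3,0)_9 → 2² + 1² + 3² + 0² = 14
14 = (1,5)_9 → 1² + 5² = 26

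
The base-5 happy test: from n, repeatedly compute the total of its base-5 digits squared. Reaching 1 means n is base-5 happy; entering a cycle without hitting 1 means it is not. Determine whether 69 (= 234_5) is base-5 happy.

69 = (2,3,4)_5 → 2² + 3² + 4² = 29
29 = (1,0,4)_5 → 1² + 0² + 4² = 17
17 = (3,2)_5 → 3² + 2² = 13
13 = (2,3)_5 → 2² + 3² = 13  — 13 already seen; the sequence cycles without reaching 1.

not base-5 happy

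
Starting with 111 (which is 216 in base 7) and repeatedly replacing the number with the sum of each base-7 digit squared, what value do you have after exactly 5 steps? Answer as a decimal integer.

45

111 = (2,1,6)_7 → 2² + 1² + 6² = 41
41 = (5,6)_7 → 5² + 6² = 61
61 = (1,1,5)_7 → 1² + 1² + 5² = 27
27 = (3,6)_7 → 3² + 6² = 45
45 = (6,3)_7 → 6² + 3² = 45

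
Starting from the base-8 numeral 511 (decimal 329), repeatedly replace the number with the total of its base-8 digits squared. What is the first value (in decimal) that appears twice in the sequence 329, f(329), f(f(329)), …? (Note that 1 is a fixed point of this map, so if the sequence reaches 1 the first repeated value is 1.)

329 = (5,1,1)_8 → 5² + 1² + 1² = 25 + 1 + 1 = 27
27 = (3,3)_8 → 3² + 3² = 9 + 9 = 18
18 = (2,2)_8 → 2² + 2² = 4 + 4 = 8
8 = (1,0)_8 → 1² + 0² = 1 + 0 = 1  — reached the fixed point 1.
1 → 1, so 1 is the first repeated value.

1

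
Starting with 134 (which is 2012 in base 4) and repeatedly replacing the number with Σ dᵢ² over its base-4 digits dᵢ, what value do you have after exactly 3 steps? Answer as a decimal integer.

2

134 = (2,0,1,2)_4 → 2² + 0² + 1² + 2² = 4 + 0 + 1 + 4 = 9
9 = (2,1)_4 → 2² + 1² = 4 + 1 = 5
5 = (1,1)_4 → 1² + 1² = 1 + 1 = 2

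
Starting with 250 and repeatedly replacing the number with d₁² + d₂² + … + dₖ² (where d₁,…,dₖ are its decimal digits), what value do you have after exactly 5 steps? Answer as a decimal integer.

250 → 29
29 → 85
85 → 89
89 → 145
145 → 42

42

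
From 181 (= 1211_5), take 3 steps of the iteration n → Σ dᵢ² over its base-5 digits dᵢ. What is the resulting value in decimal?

1

181 = (1,2,1,1)_5 → 1² + 2² + 1² + 1² = 1 + 4 + 1 + 1 = 7
7 = (1,2)_5 → 1² + 2² = 1 + 4 = 5
5 = (1,0)_5 → 1² + 0² = 1 + 0 = 1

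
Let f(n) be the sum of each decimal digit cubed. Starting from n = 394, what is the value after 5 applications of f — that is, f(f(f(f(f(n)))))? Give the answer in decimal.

250

394 → 820
820 → 520
520 → 133
133 → 55
55 → 250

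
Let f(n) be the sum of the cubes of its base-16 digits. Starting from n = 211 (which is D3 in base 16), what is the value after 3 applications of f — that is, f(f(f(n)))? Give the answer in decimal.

211 = (13,3)_16 → 13³ + 3³ = 2197 + 27 = 2224
2224 = (8,11,0)_16 → 8³ + 11³ + 0³ = 512 + 1331 + 0 = 1843
1843 = (7,3,3)_16 → 7³ + 3³ + 3³ = 343 + 27 + 27 = 397

397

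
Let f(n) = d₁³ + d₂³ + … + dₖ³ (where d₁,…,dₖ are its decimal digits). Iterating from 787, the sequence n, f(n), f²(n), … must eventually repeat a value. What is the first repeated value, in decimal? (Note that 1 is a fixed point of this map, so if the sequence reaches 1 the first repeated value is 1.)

787 → 7³ + 8³ + 7³ = 1198
1198 → 1³ + 1³ + 9³ + 8³ = 1243
1243 → 1³ + 2³ + 4³ + 3³ = 100
100 → 1³ + 0³ + 0³ = 1  — reached the fixed point 1.
1 → 1, so 1 is the first repeated value.

1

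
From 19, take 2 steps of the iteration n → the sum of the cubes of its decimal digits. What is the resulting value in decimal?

370

19 → 1³ + 9³ = 730
730 → 7³ + 3³ + 0³ = 370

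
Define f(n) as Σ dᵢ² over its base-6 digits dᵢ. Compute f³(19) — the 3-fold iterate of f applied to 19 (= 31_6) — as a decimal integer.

19 = (3,1)_6 → 3² + 1² = 10
10 = (1,4)_6 → 1² + 4² = 17
17 = (2,5)_6 → 2² + 5² = 29

29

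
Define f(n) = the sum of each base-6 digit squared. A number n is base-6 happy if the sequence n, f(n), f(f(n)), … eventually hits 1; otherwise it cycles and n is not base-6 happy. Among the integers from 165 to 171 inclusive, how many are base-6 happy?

165: 165 → 34 → 41 → 26 → 20 → 13 → 5 → 25 → 17 → 29 → 41  (repeats 41)
166: 166 → 41 → 26 → 20 → 13 → 5 → 25 → 17 → 29 → 41  (repeats 41)
167: 167 → 50 → 9 → 10 → 17 → 29 → 41 → 26 → 20 → 13 → 5 → 25 → 17  (repeats 17)
168: 168 → 32 → 29 → 41 → 26 → 20 → 13 → 5 → 25 → 17 → 29  (repeats 29)
169: 169 → 33 → 34 → 41 → 26 → 20 → 13 → 5 → 25 → 17 → 29 → 41  (repeats 41)
170: 170 → 36 → 1  (reaches 1)
171: 171 → 41 → 26 → 20 → 13 → 5 → 25 → 17 → 29 → 41  (repeats 41)
base-6 happy: 170

1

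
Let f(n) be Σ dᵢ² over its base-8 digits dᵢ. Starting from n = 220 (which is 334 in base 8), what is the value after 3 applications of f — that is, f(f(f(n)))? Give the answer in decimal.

20

220 = (3,3,4)_8 → 3² + 3² + 4² = 34
34 = (4,2)_8 → 4² + 2² = 20
20 = (2,4)_8 → 2² + 4² = 20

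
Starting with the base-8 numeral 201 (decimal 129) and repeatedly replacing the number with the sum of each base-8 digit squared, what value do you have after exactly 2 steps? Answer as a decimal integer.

25

129 = (2,0,1)_8 → 2² + 0² + 1² = 4 + 0 + 1 = 5
5 = (5)_8 → 5² = 25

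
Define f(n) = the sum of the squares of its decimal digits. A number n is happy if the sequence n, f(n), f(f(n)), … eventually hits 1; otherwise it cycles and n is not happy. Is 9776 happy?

not happy

9776 → 9² + 7² + 7² + 6² = 215
215 → 2² + 1² + 5² = 30
30 → 3² + 0² = 9
9 → 9² = 81
81 → 8² + 1² = 65
65 → 6² + 5² = 61
61 → 6² + 1² = 37
37 → 3² + 7² = 58
58 → 5² + 8² = 89
89 → 8² + 9² = 145
145 → 1² + 4² + 5² = 42
42 → 4² + 2² = 20
20 → 2² + 0² = 4
4 → 4² = 16
16 → 1² + 6² = 37  — 37 already seen; the sequence cycles without reaching 1.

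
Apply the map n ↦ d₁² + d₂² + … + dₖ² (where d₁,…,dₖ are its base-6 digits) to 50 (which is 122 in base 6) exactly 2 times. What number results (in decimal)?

50 = (1,2,2)_6 → 1² + 2² + 2² = 1 + 4 + 4 = 9
9 = (1,3)_6 → 1² + 3² = 1 + 9 = 10

10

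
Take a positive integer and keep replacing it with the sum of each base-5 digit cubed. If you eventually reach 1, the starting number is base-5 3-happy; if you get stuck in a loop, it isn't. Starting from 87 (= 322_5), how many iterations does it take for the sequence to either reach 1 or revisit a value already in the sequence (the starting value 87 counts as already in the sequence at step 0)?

6

87 = (3,2,2)_5 → 3³ + 2³ + 2³ = 43
43 = (1,3,3)_5 → 1³ + 3³ + 3³ = 55
55 = (2,1,0)_5 → 2³ + 1³ + 0³ = 9
9 = (1,4)_5 → 1³ + 4³ = 65
65 = (2,3,0)_5 → 2³ + 3³ + 0³ = 35
35 = (1,2,0)_5 → 1³ + 2³ + 0³ = 9  — 9 repeats.
That took 6 steps.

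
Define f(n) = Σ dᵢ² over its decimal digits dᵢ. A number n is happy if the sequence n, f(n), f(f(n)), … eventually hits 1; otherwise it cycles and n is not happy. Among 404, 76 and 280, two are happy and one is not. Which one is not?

404: 404 → 32 → 13 → 10 → 1  — reaches 1 (happy)
76: 76 → 85 → 89 → 145 → 42 → 20 → 4 → 16 → 37 → 58 → 89  — repeats 89 (not happy)
280: 280 → 68 → 100 → 1  — reaches 1 (happy)

76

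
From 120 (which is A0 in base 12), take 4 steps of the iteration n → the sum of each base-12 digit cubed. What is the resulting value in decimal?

1854

120 = (10,0)_12 → 10³ + 0³ = 1000 + 0 = 1000
1000 = (6,11,4)_12 → 6³ + 11³ + 4³ = 216 + 1331 + 64 = 1611
1611 = (11,2,3)_12 → 11³ + 2³ + 3³ = 1331 + 8 + 27 = 1366
1366 = (9,5,10)_12 → 9³ + 5³ + 10³ = 729 + 125 + 1000 = 1854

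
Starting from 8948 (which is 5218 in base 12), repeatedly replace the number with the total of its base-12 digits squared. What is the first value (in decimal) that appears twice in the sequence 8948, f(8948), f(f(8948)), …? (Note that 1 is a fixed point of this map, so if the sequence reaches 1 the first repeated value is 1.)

26

8948 = (5,2,1,8)_12 → 5² + 2² + 1² + 8² = 25 + 4 + 1 + 64 = 94
94 = (7,10)_12 → 7² + 10² = 49 + 100 = 149
149 = (1,0,5)_12 → 1² + 0² + 5² = 1 + 0 + 25 = 26
26 = (2,2)_12 → 2² + 2² = 4 + 4 = 8
8 = (8)_12 → 8² = 64
64 = (5,4)_12 → 5² + 4² = 25 + 16 = 41
41 = (3,5)_12 → 3² + 5² = 9 + 25 = 34
34 = (2,10)_12 → 2² + 10² = 4 + 100 = 104
104 = (8,8)_12 → 8² + 8² = 64 + 64 = 128
128 = (10,8)_12 → 10² + 8² = 100 + 64 = 164
164 = (1,1,8)_12 → 1² + 1² + 8² = 1 + 1 + 64 = 66
66 = (5,6)_12 → 5² + 6² = 25 + 36 = 61
61 = (5,1)_12 → 5² + 1² = 25 + 1 = 26  — 26 already appeared earlier.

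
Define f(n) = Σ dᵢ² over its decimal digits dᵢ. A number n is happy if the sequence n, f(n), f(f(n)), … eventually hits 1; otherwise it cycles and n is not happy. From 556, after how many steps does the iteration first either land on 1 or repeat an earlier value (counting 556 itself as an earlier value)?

556 → 86
86 → 100
100 → 1  — reached 1.
That took 3 steps.

3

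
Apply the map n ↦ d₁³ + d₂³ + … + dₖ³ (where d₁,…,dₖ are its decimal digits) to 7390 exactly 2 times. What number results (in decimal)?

1459

7390 → 7³ + 3³ + 9³ + 0³ = 1099
1099 → 1³ + 0³ + 9³ + 9³ = 1459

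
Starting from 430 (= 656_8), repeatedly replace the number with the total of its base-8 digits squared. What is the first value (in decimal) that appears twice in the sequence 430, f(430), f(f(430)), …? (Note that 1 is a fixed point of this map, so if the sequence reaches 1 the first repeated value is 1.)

430 = (6,5,6)_8 → 6² + 5² + 6² = 97
97 = (1,4,1)_8 → 1² + 4² + 1² = 18
18 = (2,2)_8 → 2² + 2² = 8
8 = (1,0)_8 → 1² + 0² = 1  — reached the fixed point 1.
1 → 1, so 1 is the first repeated value.

1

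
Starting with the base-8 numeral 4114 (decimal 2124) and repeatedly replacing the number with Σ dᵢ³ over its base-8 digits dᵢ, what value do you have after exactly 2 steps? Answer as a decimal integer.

2124 = (4,1,1,4)_8 → 4³ + 1³ + 1³ + 4³ = 130
130 = (2,0,2)_8 → 2³ + 0³ + 2³ = 16

16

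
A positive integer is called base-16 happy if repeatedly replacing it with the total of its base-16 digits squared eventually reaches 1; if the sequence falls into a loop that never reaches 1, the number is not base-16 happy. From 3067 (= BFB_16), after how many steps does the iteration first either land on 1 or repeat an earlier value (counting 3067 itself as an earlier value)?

8

3067 = (11,15,11)_16 → 467
467 = (1,13,3)_16 → 179
179 = (11,3)_16 → 130
130 = (8,2)_16 → 68
68 = (4,4)_16 → 32
32 = (2,0)_16 → 4
4 = (4)_16 → 16
16 = (1,0)_16 → 1  — reached 1.
That took 8 steps.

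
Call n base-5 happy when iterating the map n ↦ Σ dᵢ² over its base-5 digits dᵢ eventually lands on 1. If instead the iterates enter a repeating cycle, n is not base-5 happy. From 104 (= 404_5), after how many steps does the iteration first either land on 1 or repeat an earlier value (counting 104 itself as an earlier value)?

7

104 = (4,0,4)_5 → 4² + 0² + 4² = 16 + 0 + 16 = 32
32 = (1,1,2)_5 → 1² + 1² + 2² = 1 + 1 + 4 = 6
6 = (1,1)_5 → 1² + 1² = 1 + 1 = 2
2 = (2)_5 → 2² = 4
4 = (4)_5 → 4² = 16
16 = (3,1)_5 → 3² + 1² = 9 + 1 = 10
10 = (2,0)_5 → 2² + 0² = 4 + 0 = 4  — 4 repeats.
That took 7 steps.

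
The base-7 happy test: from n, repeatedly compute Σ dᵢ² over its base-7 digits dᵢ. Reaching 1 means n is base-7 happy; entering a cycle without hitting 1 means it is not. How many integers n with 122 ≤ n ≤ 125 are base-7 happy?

122: 122 → 22 → 10 → 10  — not base-7 happy
123: 123 → 29 → 17 → 13 → 37 → 29  — not base-7 happy
124: 124 → 38 → 34 → 52 → 10 → 10  — not base-7 happy
125: 125 → 49 → 1  — base-7 happy
base-7 happy: 125

1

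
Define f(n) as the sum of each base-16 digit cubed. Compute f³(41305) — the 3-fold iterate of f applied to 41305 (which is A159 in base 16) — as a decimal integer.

41305 = (10,1,5,9)_16 → 1855
1855 = (7,3,15)_16 → 3745
3745 = (14,10,1)_16 → 3745

3745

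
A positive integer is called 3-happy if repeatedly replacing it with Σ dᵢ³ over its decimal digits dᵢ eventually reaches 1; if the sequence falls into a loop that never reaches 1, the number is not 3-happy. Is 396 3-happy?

not 3-happy

396 → 3³ + 9³ + 6³ = 972
972 → 9³ + 7³ + 2³ = 1080
1080 → 1³ + 0³ + 8³ + 0³ = 513
513 → 5³ + 1³ + 3³ = 153
153 → 1³ + 5³ + 3³ = 153  — 153 already seen; the sequence cycles without reaching 1.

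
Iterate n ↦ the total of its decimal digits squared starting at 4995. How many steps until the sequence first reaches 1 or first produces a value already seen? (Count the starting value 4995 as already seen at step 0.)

4

4995 → 4² + 9² + 9² + 5² = 16 + 81 + 81 + 25 = 203
203 → 2² + 0² + 3² = 4 + 0 + 9 = 13
13 → 1² + 3² = 1 + 9 = 10
10 → 1² + 0² = 1 + 0 = 1  — reached 1.
That took 4 steps.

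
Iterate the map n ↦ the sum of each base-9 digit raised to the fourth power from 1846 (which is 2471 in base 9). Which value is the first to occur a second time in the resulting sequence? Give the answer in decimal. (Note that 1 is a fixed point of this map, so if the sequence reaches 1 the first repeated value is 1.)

1846 = (2,4,7,1)_9 → 2⁴ + 4⁴ + 7⁴ + 1⁴ = 16 + 256 + 2401 + 1 = 2674
2674 = (3,6,0,1)_9 → 3⁴ + 6⁴ + 0⁴ + 1⁴ = 81 + 1296 + 0 + 1 = 1378
1378 = (1,8,0,1)_9 → 1⁴ + 8⁴ + 0⁴ + 1⁴ = 1 + 4096 + 0 + 1 = 4098
4098 = (5,5,5,3)_9 → 5⁴ + 5⁴ + 5⁴ + 3⁴ = 625 + 625 + 625 + 81 = 1956
1956 = (2,6,1,3)_9 → 2⁴ + 6⁴ + 1⁴ + 3⁴ = 16 + 1296 + 1 + 81 = 1394
1394 = (1,8,1,8)_9 → 1⁴ + 8⁴ + 1⁴ + 8⁴ = 1 + 4096 + 1 + 4096 = 8194
8194 = (1,2,2,1,4)_9 → 1⁴ + 2⁴ + 2⁴ + 1⁴ + 4⁴ = 1 + 16 + 16 + 1 + 256 = 290
290 = (3,5,2)_9 → 3⁴ + 5⁴ + 2⁴ = 81 + 625 + 16 = 722
722 = (8,8,2)_9 → 8⁴ + 8⁴ + 2⁴ = 4096 + 4096 + 16 = 8208
8208 = (1,2,2,3,0)_9 → 1⁴ + 2⁴ + 2⁴ + 3⁴ + 0⁴ = 1 + 16 + 16 + 81 + 0 = 114
114 = (1,3,6)_9 → 1⁴ + 3⁴ + 6⁴ = 1 + 81 + 1296 = 1378  — 1378 already appeared earlier.

1378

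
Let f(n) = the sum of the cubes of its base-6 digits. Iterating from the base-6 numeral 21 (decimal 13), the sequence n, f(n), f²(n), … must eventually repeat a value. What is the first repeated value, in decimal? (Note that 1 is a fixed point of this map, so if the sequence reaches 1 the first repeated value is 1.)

13 = (2,1)_6 → 2³ + 1³ = 9
9 = (1,3)_6 → 1³ + 3³ = 28
28 = (4,4)_6 → 4³ + 4³ = 128
128 = (3,3,2)_6 → 3³ + 3³ + 2³ = 62
62 = (1,4,2)_6 → 1³ + 4³ + 2³ = 73
73 = (2,0,1)_6 → 2³ + 0³ + 1³ = 9  — 9 already appeared earlier.

9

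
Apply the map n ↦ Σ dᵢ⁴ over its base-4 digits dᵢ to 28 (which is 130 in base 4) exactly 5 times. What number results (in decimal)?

28 = (1,3,0)_4 → 1⁴ + 3⁴ + 0⁴ = 1 + 81 + 0 = 82
82 = (1,1,0,2)_4 → 1⁴ + 1⁴ + 0⁴ + 2⁴ = 1 + 1 + 0 + 16 = 18
18 = (1,0,2)_4 → 1⁴ + 0⁴ + 2⁴ = 1 + 0 + 16 = 17
17 = (1,0,1)_4 → 1⁴ + 0⁴ + 1⁴ = 1 + 0 + 1 = 2
2 = (2)_4 → 2⁴ = 16

16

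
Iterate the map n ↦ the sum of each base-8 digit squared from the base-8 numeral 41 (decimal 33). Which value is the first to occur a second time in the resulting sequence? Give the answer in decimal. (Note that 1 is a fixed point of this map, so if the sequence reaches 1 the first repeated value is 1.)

33 = (4,1)_8 → 4² + 1² = 16 + 1 = 17
17 = (2,1)_8 → 2² + 1² = 4 + 1 = 5
5 = (5)_8 → 5² = 25
25 = (3,1)_8 → 3² + 1² = 9 + 1 = 10
10 = (1,2)_8 → 1² + 2² = 1 + 4 = 5  — 5 already appeared earlier.

5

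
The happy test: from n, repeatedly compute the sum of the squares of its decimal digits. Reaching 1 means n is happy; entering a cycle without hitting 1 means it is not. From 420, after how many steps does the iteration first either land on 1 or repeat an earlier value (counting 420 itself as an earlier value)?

420 → 20
20 → 4
4 → 16
16 → 37
37 → 58
58 → 89
89 → 145
145 → 42
42 → 20  — 20 repeats.
That took 9 steps.

9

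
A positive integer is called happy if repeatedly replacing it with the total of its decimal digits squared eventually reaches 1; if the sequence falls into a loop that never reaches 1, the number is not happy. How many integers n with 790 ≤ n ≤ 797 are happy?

2

790: 790 → 130 → 10 → 1  — happy
791: 791 → 131 → 11 → 2 → 4 → 16 → 37 → 58 → 89 → 145 → 42 → 20 → 4  — not happy
792: 792 → 134 → 26 → 40 → 16 → 37 → 58 → 89 → 145 → 42 → 20 → 4 → 16  — not happy
793: 793 → 139 → 91 → 82 → 68 → 100 → 1  — happy
794: 794 → 146 → 53 → 34 → 25 → 29 → 85 → 89 → 145 → 42 → 20 → 4 → 16 → 37 → 58 → 89  — not happy
795: 795 → 155 → 51 → 26 → 40 → 16 → 37 → 58 → 89 → 145 → 42 → 20 → 4 → 16  — not happy
796: 796 → 166 → 73 → 58 → 89 → 145 → 42 → 20 → 4 → 16 → 37 → 58  — not happy
797: 797 → 179 → 131 → 11 → 2 → 4 → 16 → 37 → 58 → 89 → 145 → 42 → 20 → 4  — not happy
happy: 790, 793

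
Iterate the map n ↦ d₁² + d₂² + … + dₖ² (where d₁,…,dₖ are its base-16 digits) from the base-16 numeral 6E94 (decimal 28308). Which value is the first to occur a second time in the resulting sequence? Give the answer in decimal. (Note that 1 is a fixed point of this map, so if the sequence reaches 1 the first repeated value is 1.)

28308 = (6,14,9,4)_16 → 329
329 = (1,4,9)_16 → 98
98 = (6,2)_16 → 40
40 = (2,8)_16 → 68
68 = (4,4)_16 → 32
32 = (2,0)_16 → 4
4 = (4)_16 → 16
16 = (1,0)_16 → 1  — reached the fixed point 1.
1 → 1, so 1 is the first repeated value.

1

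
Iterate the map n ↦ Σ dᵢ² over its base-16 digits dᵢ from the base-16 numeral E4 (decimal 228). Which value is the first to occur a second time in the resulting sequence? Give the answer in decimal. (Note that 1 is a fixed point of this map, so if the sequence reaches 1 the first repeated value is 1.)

228 = (14,4)_16 → 14² + 4² = 212
212 = (13,4)_16 → 13² + 4² = 185
185 = (11,9)_16 → 11² + 9² = 202
202 = (12,10)_16 → 12² + 10² = 244
244 = (15,4)_16 → 15² + 4² = 241
241 = (15,1)_16 → 15² + 1² = 226
226 = (14,2)_16 → 14² + 2² = 200
200 = (12,8)_16 → 12² + 8² = 208
208 = (13,0)_16 → 13² + 0² = 169
169 = (10,9)_16 → 10² + 9² = 181
181 = (11,5)_16 → 11² + 5² = 146
146 = (9,2)_16 → 9² + 2² = 85
85 = (5,5)_16 → 5² + 5² = 50
50 = (3,2)_16 → 3² + 2² = 13
13 = (13)_16 → 13² = 169  — 169 already appeared earlier.

169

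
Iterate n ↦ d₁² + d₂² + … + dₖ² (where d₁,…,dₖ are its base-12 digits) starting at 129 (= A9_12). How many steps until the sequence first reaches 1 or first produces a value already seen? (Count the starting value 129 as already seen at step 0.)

129 = (10,9)_12 → 10² + 9² = 181
181 = (1,3,1)_12 → 1² + 3² + 1² = 11
11 = (11)_12 → 11² = 121
121 = (10,1)_12 → 10² + 1² = 101
101 = (8,5)_12 → 8² + 5² = 89
89 = (7,5)_12 → 7² + 5² = 74
74 = (6,2)_12 → 6² + 2² = 40
40 = (3,4)_12 → 3² + 4² = 25
25 = (2,1)_12 → 2² + 1² = 5
5 = (5)_12 → 5² = 25  — 25 repeats.
That took 10 steps.

10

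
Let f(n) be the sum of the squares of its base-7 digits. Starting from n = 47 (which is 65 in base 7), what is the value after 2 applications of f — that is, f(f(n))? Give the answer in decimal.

27

47 = (6,5)_7 → 6² + 5² = 61
61 = (1,1,5)_7 → 1² + 1² + 5² = 27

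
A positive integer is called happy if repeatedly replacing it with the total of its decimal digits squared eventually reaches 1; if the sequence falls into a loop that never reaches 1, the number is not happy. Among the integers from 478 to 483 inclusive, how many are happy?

478: 478 → 129 → 86 → 100 → 1  — happy
479: 479 → 146 → 53 → 34 → 25 → 29 → 85 → 89 → 145 → 42 → 20 → 4 → 16 → 37 → 58 → 89  — not happy
480: 480 → 80 → 64 → 52 → 29 → 85 → 89 → 145 → 42 → 20 → 4 → 16 → 37 → 58 → 89  — not happy
481: 481 → 81 → 65 → 61 → 37 → 58 → 89 → 145 → 42 → 20 → 4 → 16 → 37  — not happy
482: 482 → 84 → 80 → 64 → 52 → 29 → 85 → 89 → 145 → 42 → 20 → 4 → 16 → 37 → 58 → 89  — not happy
483: 483 → 89 → 145 → 42 → 20 → 4 → 16 → 37 → 58 → 89  — not happy
happy: 478

1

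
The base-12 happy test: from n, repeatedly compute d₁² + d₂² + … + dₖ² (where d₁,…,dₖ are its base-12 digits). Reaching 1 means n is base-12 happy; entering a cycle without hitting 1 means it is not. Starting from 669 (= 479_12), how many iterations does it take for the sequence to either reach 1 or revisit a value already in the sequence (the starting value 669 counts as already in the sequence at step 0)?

669 = (4,7,9)_12 → 4² + 7² + 9² = 16 + 49 + 81 = 146
146 = (1,0,2)_12 → 1² + 0² + 2² = 1 + 0 + 4 = 5
5 = (5)_12 → 5² = 25
25 = (2,1)_12 → 2² + 1² = 4 + 1 = 5  — 5 repeats.
That took 4 steps.

4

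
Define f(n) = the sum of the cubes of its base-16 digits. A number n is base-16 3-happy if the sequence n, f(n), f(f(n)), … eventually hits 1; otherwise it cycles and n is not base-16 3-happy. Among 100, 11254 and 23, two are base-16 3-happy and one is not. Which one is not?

23

100: 100 → 280 → 514 → 16 → 1  — reaches 1 (base-16 3-happy)
11254: 11254 → 4930 → 100 → 280 → 514 → 16 → 1  — reaches 1 (base-16 3-happy)
23: 23 → 344 → 638 → 3095 → 2072 → 1025 → 65 → 65  — repeats 65 (not base-16 3-happy)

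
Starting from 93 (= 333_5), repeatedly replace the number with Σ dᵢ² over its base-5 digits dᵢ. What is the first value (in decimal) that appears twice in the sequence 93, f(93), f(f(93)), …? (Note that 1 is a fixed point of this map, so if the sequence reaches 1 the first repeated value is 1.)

93 = (3,3,3)_5 → 3² + 3² + 3² = 9 + 9 + 9 = 27
27 = (1,0,2)_5 → 1² + 0² + 2² = 1 + 0 + 4 = 5
5 = (1,0)_5 → 1² + 0² = 1 + 0 = 1  — reached the fixed point 1.
1 → 1, so 1 is the first repeated value.

1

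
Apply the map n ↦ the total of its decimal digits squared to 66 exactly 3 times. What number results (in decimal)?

34

66 → 6² + 6² = 72
72 → 7² + 2² = 53
53 → 5² + 3² = 34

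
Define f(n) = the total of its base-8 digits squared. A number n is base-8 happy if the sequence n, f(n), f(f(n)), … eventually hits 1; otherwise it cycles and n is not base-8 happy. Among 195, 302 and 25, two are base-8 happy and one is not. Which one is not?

25

195: 195 → 18 → 8 → 1  — reaches 1 (base-8 happy)
302: 302 → 77 → 27 → 18 → 8 → 1  — reaches 1 (base-8 happy)
25: 25 → 10 → 5 → 25  — repeats 25 (not base-8 happy)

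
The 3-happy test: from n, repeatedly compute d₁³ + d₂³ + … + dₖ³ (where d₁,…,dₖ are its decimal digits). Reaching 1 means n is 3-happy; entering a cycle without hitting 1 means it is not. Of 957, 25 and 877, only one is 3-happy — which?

957: 957 → 1197 → 1074 → 408 → 576 → 684 → 792 → 1080 → 513 → 153 → 153  — repeats 153 (not 3-happy)
25: 25 → 133 → 55 → 250 → 133  — repeats 133 (not 3-happy)
877: 877 → 1198 → 1243 → 100 → 1  — reaches 1 (3-happy)

877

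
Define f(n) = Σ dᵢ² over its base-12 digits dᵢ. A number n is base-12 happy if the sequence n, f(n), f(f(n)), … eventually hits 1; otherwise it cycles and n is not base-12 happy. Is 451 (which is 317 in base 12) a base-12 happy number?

not base-12 happy

451 = (3,1,7)_12 → 3² + 1² + 7² = 59
59 = (4,11)_12 → 4² + 11² = 137
137 = (11,5)_12 → 11² + 5² = 146
146 = (1,0,2)_12 → 1² + 0² + 2² = 5
5 = (5)_12 → 5² = 25
25 = (2,1)_12 → 2² + 1² = 5  — 5 already seen; the sequence cycles without reaching 1.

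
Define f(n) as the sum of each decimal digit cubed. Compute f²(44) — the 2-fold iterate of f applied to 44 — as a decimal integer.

521

44 → 4³ + 4³ = 64 + 64 = 128
128 → 1³ + 2³ + 8³ = 1 + 8 + 512 = 521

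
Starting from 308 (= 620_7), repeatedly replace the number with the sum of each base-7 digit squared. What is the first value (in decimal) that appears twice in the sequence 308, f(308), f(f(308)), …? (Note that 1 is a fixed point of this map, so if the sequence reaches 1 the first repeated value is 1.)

308 = (6,2,0)_7 → 40
40 = (5,5)_7 → 50
50 = (1,0,1)_7 → 2
2 = (2)_7 → 4
4 = (4)_7 → 16
16 = (2,2)_7 → 8
8 = (1,1)_7 → 2  — 2 already appeared earlier.

2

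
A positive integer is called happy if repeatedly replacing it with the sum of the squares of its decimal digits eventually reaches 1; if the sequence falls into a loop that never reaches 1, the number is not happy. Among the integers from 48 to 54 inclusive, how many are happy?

48: 48 → 80 → 64 → 52 → 29 → 85 → 89 → 145 → 42 → 20 → 4 → 16 → 37 → 58 → 89  — not happy
49: 49 → 97 → 130 → 10 → 1  — happy
50: 50 → 25 → 29 → 85 → 89 → 145 → 42 → 20 → 4 → 16 → 37 → 58 → 89  — not happy
51: 51 → 26 → 40 → 16 → 37 → 58 → 89 → 145 → 42 → 20 → 4 → 16  — not happy
52: 52 → 29 → 85 → 89 → 145 → 42 → 20 → 4 → 16 → 37 → 58 → 89  — not happy
53: 53 → 34 → 25 → 29 → 85 → 89 → 145 → 42 → 20 → 4 → 16 → 37 → 58 → 89  — not happy
54: 54 → 41 → 17 → 50 → 25 → 29 → 85 → 89 → 145 → 42 → 20 → 4 → 16 → 37 → 58 → 89  — not happy
happy: 49

1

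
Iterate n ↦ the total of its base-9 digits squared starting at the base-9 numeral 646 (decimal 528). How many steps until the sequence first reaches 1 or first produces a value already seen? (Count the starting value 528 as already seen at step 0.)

528 = (6,4,6)_9 → 6² + 4² + 6² = 36 + 16 + 36 = 88
88 = (1,0,7)_9 → 1² + 0² + 7² = 1 + 0 + 49 = 50
50 = (5,5)_9 → 5² + 5² = 25 + 25 = 50  — 50 repeats.
That took 3 steps.

3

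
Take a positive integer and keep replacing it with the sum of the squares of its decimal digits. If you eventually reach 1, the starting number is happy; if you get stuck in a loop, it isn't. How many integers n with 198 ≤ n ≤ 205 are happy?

1

198: 198 → 146 → 53 → 34 → 25 → 29 → 85 → 89 → 145 → 42 → 20 → 4 → 16 → 37 → 58 → 89  (repeats 89)
199: 199 → 163 → 46 → 52 → 29 → 85 → 89 → 145 → 42 → 20 → 4 → 16 → 37 → 58 → 89  (repeats 89)
200: 200 → 4 → 16 → 37 → 58 → 89 → 145 → 42 → 20 → 4  (repeats 4)
201: 201 → 5 → 25 → 29 → 85 → 89 → 145 → 42 → 20 → 4 → 16 → 37 → 58 → 89  (repeats 89)
202: 202 → 8 → 64 → 52 → 29 → 85 → 89 → 145 → 42 → 20 → 4 → 16 → 37 → 58 → 89  (repeats 89)
203: 203 → 13 → 10 → 1  (reaches 1)
204: 204 → 20 → 4 → 16 → 37 → 58 → 89 → 145 → 42 → 20  (repeats 20)
205: 205 → 29 → 85 → 89 → 145 → 42 → 20 → 4 → 16 → 37 → 58 → 89  (repeats 89)
happy: 203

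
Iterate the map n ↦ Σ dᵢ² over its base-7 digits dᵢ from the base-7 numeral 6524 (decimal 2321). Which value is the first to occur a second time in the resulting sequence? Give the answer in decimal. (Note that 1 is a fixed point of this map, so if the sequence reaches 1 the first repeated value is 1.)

2321 = (6,5,2,4)_7 → 6² + 5² + 2² + 4² = 81
81 = (1,4,4)_7 → 1² + 4² + 4² = 33
33 = (4,5)_7 → 4² + 5² = 41
41 = (5,6)_7 → 5² + 6² = 61
61 = (1,1,5)_7 → 1² + 1² + 5² = 27
27 = (3,6)_7 → 3² + 6² = 45
45 = (6,3)_7 → 6² + 3² = 45  — 45 already appeared earlier.

45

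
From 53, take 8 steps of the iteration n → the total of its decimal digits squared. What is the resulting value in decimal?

53 → 5² + 3² = 25 + 9 = 34
34 → 3² + 4² = 9 + 16 = 25
25 → 2² + 5² = 4 + 25 = 29
29 → 2² + 9² = 4 + 81 = 85
85 → 8² + 5² = 64 + 25 = 89
89 → 8² + 9² = 64 + 81 = 145
145 → 1² + 4² + 5² = 1 + 16 + 25 = 42
42 → 4² + 2² = 16 + 4 = 20

20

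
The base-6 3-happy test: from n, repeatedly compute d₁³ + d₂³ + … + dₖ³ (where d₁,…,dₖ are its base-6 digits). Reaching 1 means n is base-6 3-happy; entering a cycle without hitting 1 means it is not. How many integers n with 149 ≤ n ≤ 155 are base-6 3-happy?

3

149: 149 → 189 → 153 → 92 → 43 → 3 → 27 → 91 → 36 → 1  — base-6 3-happy
150: 150 → 65 → 190 → 190  — not base-6 3-happy
151: 151 → 66 → 126 → 54 → 28 → 128 → 62 → 73 → 9 → 28  — not base-6 3-happy
152: 152 → 73 → 9 → 28 → 128 → 62 → 73  — not base-6 3-happy
153: 153 → 92 → 43 → 3 → 27 → 91 → 36 → 1  — base-6 3-happy
154: 154 → 129 → 81 → 36 → 1  — base-6 3-happy
155: 155 → 190 → 190  — not base-6 3-happy
base-6 3-happy: 149, 153, 154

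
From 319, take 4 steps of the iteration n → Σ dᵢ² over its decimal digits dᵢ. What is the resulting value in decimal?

319 → 3² + 1² + 9² = 9 + 1 + 81 = 91
91 → 9² + 1² = 81 + 1 = 82
82 → 8² + 2² = 64 + 4 = 68
68 → 6² + 8² = 36 + 64 = 100

100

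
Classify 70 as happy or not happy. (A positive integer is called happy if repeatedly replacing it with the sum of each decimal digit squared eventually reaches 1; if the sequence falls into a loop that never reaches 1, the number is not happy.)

70 → 7² + 0² = 49 + 0 = 49
49 → 4² + 9² = 16 + 81 = 97
97 → 9² + 7² = 81 + 49 = 130
130 → 1² + 3² + 0² = 1 + 9 + 0 = 10
10 → 1² + 0² = 1 + 0 = 1  — reached 1.

happy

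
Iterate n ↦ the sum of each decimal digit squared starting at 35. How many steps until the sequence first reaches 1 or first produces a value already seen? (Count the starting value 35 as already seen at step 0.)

13

35 → 3² + 5² = 34
34 → 3² + 4² = 25
25 → 2² + 5² = 29
29 → 2² + 9² = 85
85 → 8² + 5² = 89
89 → 8² + 9² = 145
145 → 1² + 4² + 5² = 42
42 → 4² + 2² = 20
20 → 2² + 0² = 4
4 → 4² = 16
16 → 1² + 6² = 37
37 → 3² + 7² = 58
58 → 5² + 8² = 89  — 89 repeats.
That took 13 steps.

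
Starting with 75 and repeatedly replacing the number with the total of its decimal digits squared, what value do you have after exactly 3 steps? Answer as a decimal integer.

75 → 74
74 → 65
65 → 61

61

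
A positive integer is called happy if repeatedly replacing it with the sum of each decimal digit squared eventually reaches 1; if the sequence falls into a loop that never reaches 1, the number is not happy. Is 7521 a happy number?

happy

7521 → 7² + 5² + 2² + 1² = 79
79 → 7² + 9² = 130
130 → 1² + 3² + 0² = 10
10 → 1² + 0² = 1  — reached 1.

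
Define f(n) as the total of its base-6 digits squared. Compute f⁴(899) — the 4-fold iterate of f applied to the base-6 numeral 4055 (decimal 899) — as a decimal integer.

899 = (4,0,5,5)_6 → 66
66 = (1,5,0)_6 → 26
26 = (4,2)_6 → 20
20 = (3,2)_6 → 13

13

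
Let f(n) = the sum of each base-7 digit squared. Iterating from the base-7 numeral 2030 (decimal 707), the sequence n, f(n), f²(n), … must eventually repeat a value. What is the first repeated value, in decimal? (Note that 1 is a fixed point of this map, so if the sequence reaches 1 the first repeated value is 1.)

707 = (2,0,3,0)_7 → 2² + 0² + 3² + 0² = 13
13 = (1,6)_7 → 1² + 6² = 37
37 = (5,2)_7 → 5² + 2² = 29
29 = (4,1)_7 → 4² + 1² = 17
17 = (2,3)_7 → 2² + 3² = 13  — 13 already appeared earlier.

13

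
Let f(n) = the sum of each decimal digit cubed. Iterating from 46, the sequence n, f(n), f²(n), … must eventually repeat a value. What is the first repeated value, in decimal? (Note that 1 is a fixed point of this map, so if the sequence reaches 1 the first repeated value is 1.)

133

46 → 4³ + 6³ = 64 + 216 = 280
280 → 2³ + 8³ + 0³ = 8 + 512 + 0 = 520
520 → 5³ + 2³ + 0³ = 125 + 8 + 0 = 133
133 → 1³ + 3³ + 3³ = 1 + 27 + 27 = 55
55 → 5³ + 5³ = 125 + 125 = 250
250 → 2³ + 5³ + 0³ = 8 + 125 + 0 = 133  — 133 already appeared earlier.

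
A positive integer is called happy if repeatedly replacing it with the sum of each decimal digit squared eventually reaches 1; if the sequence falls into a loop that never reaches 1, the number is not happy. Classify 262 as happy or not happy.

happy

262 → 2² + 6² + 2² = 44
44 → 4² + 4² = 32
32 → 3² + 2² = 13
13 → 1² + 3² = 10
10 → 1² + 0² = 1  — reached 1.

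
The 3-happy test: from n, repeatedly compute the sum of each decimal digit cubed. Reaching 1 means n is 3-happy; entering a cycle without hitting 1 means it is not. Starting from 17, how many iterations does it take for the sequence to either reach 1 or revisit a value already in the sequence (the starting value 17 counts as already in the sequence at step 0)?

17 → 1³ + 7³ = 344
344 → 3³ + 4³ + 4³ = 155
155 → 1³ + 5³ + 5³ = 251
251 → 2³ + 5³ + 1³ = 134
134 → 1³ + 3³ + 4³ = 92
92 → 9³ + 2³ = 737
737 → 7³ + 3³ + 7³ = 713
713 → 7³ + 1³ + 3³ = 371
371 → 3³ + 7³ + 1³ = 371  — 371 repeats.
That took 9 steps.

9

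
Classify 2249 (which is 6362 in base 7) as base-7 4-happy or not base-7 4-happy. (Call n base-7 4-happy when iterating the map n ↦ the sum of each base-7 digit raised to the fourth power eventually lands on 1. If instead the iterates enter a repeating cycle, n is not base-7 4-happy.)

2249 = (6,3,6,2)_7 → 6⁴ + 3⁴ + 6⁴ + 2⁴ = 2689
2689 = (1,0,5,6,1)_7 → 1⁴ + 0⁴ + 5⁴ + 6⁴ + 1⁴ = 1923
1923 = (5,4,1,5)_7 → 5⁴ + 4⁴ + 1⁴ + 5⁴ = 1507
1507 = (4,2,5,2)_7 → 4⁴ + 2⁴ + 5⁴ + 2⁴ = 913
913 = (2,4,4,3)_7 → 2⁴ + 4⁴ + 4⁴ + 3⁴ = 609
609 = (1,5,3,0)_7 → 1⁴ + 5⁴ + 3⁴ + 0⁴ = 707
707 = (2,0,3,0)_7 → 2⁴ + 0⁴ + 3⁴ + 0⁴ = 97
97 = (1,6,6)_7 → 1⁴ + 6⁴ + 6⁴ = 2593
2593 = (1,0,3,6,3)_7 → 1⁴ + 0⁴ + 3⁴ + 6⁴ + 3⁴ = 1459
1459 = (4,1,5,3)_7 → 4⁴ + 1⁴ + 5⁴ + 3⁴ = 963
963 = (2,5,4,4)_7 → 2⁴ + 5⁴ + 4⁴ + 4⁴ = 1153
1153 = (3,2,3,5)_7 → 3⁴ + 2⁴ + 3⁴ + 5⁴ = 803
803 = (2,2,2,5)_7 → 2⁴ + 2⁴ + 2⁴ + 5⁴ = 673
673 = (1,6,5,1)_7 → 1⁴ + 6⁴ + 5⁴ + 1⁴ = 1923  — 1923 already seen; the sequence cycles without reaching 1.

not base-7 4-happy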